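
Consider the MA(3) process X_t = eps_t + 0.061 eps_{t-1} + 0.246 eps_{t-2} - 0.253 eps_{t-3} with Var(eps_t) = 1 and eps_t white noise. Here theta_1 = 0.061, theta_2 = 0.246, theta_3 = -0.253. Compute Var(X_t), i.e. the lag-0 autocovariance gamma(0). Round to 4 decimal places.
\gamma(0) = 1.1282

For an MA(q) process X_t = eps_t + sum_i theta_i eps_{t-i} with
Var(eps_t) = sigma^2, the variance is
  gamma(0) = sigma^2 * (1 + sum_i theta_i^2).
  sum_i theta_i^2 = (0.061)^2 + (0.246)^2 + (-0.253)^2 = 0.003721 + 0.060516 + 0.064009 = 0.128246.
  gamma(0) = 1 * (1 + 0.128246) = 1 * 1.128246 = 1.128246, which rounds to 1.1282.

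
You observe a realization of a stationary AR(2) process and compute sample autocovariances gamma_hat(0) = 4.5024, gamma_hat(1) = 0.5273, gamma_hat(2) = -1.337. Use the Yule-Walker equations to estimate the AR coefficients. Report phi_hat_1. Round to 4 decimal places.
\hat\phi_{1} = 0.1540

The Yule-Walker equations for an AR(p) process read, in matrix form,
  Gamma_p phi = r_p,   with   (Gamma_p)_{ij} = gamma(|i - j|),
                       (r_p)_i = gamma(i),   i,j = 1..p.
Substitute the sample gammas (Toeplitz matrix and right-hand side of size 2):
  Gamma_p = [[4.5024, 0.5273], [0.5273, 4.5024]]
  r_p     = [0.5273, -1.337]
Written out:
  4.5024 phi_1 + 0.5273 phi_2 = 0.5273
  0.5273 phi_1 + 4.5024 phi_2 = -1.337
Solve by Cramer's rule:
  det = gamma(0)^2 - gamma(1)^2 = (4.5024)^2 - (0.5273)^2 = 20.27160576 - 0.27804529 = 19.99356047
  phi_hat_1 = [gamma(1) gamma(0) - gamma(1) gamma(2)] / det = [(0.5273)(4.5024) - (0.5273)(-1.337)] / 19.99356047 = 3.07911562 / 19.99356047 = 0.154
  phi_hat_2 = [gamma(0) gamma(2) - gamma(1)^2] / det = [(4.5024)(-1.337) - (0.5273)^2] / 19.99356047 = -6.29775409 / 19.99356047 = -0.315
So phi_hat = [0.1540, -0.3150].
Therefore phi_hat_1 = 0.1540.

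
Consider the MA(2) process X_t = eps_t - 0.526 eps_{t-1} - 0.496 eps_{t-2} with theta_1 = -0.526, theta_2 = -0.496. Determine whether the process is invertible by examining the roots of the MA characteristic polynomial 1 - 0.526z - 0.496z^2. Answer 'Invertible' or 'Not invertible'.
\text{Not invertible}

The MA(q) characteristic polynomial is P(z) = 1 - 0.526z - 0.496z^2.
Invertibility requires all roots to lie outside the unit circle, i.e. |z| > 1 for every root.
Set 1 + (-0.526) z + (-0.496) z^2 = 0, i.e. a z^2 + b z + c = 0 with a = -0.496, b = -0.526, c = 1.
Discriminant D = b^2 - 4ac = (-0.526)^2 - 4*(-0.496)*1 = 0.276676 - (-1.984) = 2.260676.
D >= 0, so the roots are real: z = (-b +/- sqrt(D)) / (2a) = (0.526 +/- 1.503554) / (-0.992).
  z_1 = (0.526 + 1.503554) / (-0.992) = -2.0459,   |z_1| = 2.0459.
  z_2 = (0.526 - 1.503554) / (-0.992) = 0.9854,   |z_2| = 0.9854.
Moduli of all roots: 2.0459, 0.9854.
All moduli strictly greater than 1? No.
Verdict: Not invertible.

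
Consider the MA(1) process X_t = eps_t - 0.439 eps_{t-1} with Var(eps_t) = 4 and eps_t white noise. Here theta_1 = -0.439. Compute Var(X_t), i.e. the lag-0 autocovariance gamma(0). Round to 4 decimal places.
\gamma(0) = 4.7709

For an MA(q) process X_t = eps_t + sum_i theta_i eps_{t-i} with
Var(eps_t) = sigma^2, the variance is
  gamma(0) = sigma^2 * (1 + sum_i theta_i^2).
  sum_i theta_i^2 = (-0.439)^2 = 0.192721.
  gamma(0) = 4 * (1 + 0.192721) = 4 * 1.192721 = 4.770884, which rounds to 4.7709.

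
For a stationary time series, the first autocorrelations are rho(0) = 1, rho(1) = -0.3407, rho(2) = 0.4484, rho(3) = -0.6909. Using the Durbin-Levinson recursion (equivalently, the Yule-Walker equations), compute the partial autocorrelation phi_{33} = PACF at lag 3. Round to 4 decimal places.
\phi_{33} = -0.6159

The PACF at lag k is phi_{kk}, the last component of the solution
to the Yule-Walker system G_k phi = r_k where
  (G_k)_{ij} = rho(|i - j|), (r_k)_i = rho(i), i,j = 1..k.
Equivalently, Durbin-Levinson gives phi_{kk} iteratively:
  phi_{11} = rho(1)
  phi_{kk} = [rho(k) - sum_{j=1..k-1} phi_{k-1,j} rho(k-j)]
            / [1 - sum_{j=1..k-1} phi_{k-1,j} rho(j)],
  phi_{k,j} = phi_{k-1,j} - phi_{kk} phi_{k-1,k-j},  j = 1..k-1.
Step k = 1:
  phi_11 = rho(1) = -0.3407.
Step k = 2:
  phi_22 = [rho(2) - phi_11 rho(1)] / [1 - phi_11 rho(1)] = [0.4484 - (-0.3407)(-0.3407)] / [1 - (-0.3407)(-0.3407)]
         = 0.33232351 / 0.88392351 = 0.375964.
  Update: phi_21 = phi_11 - phi_22 phi_11 = -0.3407 - (0.375964)(-0.3407) = -0.212609.
Step k = 3:
  phi_33 = [rho(3) - phi_21 rho(2) - phi_22 rho(1)] / [1 - phi_21 rho(1) - phi_22 rho(2)]
    numerator   = -0.6909 - (-0.212609)(0.4484) - (0.375964)(-0.3407) = -0.46747514
    denominator = 1 - (-0.212609)(-0.3407) - (0.375964)(0.4484) = 0.7589818
  phi_33 = -0.46747514 / 0.7589818 = -0.6159.
Therefore phi_{33} = -0.6159.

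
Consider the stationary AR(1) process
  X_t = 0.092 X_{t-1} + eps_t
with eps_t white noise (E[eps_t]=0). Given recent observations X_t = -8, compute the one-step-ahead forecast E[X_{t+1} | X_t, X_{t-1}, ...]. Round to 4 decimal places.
E[X_{t+1} \mid \mathcal F_t] = -0.7360

For an AR(p) model X_t = c + sum_i phi_i X_{t-i} + eps_t, the
one-step-ahead conditional mean is
  E[X_{t+1} | X_t, ...] = c + sum_i phi_i X_{t+1-i}.
Substitute known values:
  E[X_{t+1} | ...] = (0.092) * (-8)
                   = -0.7360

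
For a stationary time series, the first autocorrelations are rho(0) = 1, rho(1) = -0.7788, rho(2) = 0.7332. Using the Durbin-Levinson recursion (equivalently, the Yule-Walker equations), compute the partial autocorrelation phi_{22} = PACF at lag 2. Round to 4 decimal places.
\phi_{22} = 0.3219

The PACF at lag k is phi_{kk}, the last component of the solution
to the Yule-Walker system G_k phi = r_k where
  (G_k)_{ij} = rho(|i - j|), (r_k)_i = rho(i), i,j = 1..k.
Equivalently, Durbin-Levinson gives phi_{kk} iteratively:
  phi_{11} = rho(1)
  phi_{kk} = [rho(k) - sum_{j=1..k-1} phi_{k-1,j} rho(k-j)]
            / [1 - sum_{j=1..k-1} phi_{k-1,j} rho(j)],
  phi_{k,j} = phi_{k-1,j} - phi_{kk} phi_{k-1,k-j},  j = 1..k-1.
Step k = 1:
  phi_11 = rho(1) = -0.7788.
Step k = 2:
  phi_22 = [rho(2) - phi_11 rho(1)] / [1 - phi_11 rho(1)] = [0.7332 - (-0.7788)(-0.7788)] / [1 - (-0.7788)(-0.7788)]
         = 0.12667056 / 0.39347056 = 0.3219.
Therefore phi_{22} = 0.3219.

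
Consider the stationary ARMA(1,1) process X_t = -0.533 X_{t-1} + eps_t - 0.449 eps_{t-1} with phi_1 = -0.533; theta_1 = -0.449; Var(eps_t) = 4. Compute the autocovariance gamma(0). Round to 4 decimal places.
\gamma(0) = 9.3880

Multiply the model equation by X_{t-k} and take expectations. With theta_0 = psi_0 = 1 and psi_j the MA(infinity) weights, this gives
  gamma(k) - sum_i phi_i gamma(k-i) = c_k,
  c_k = sigma^2 * sum_{j=k..q} theta_j psi_{j-k}   (c_k = 0 for k > q),
using gamma(-m) = gamma(m).
psi-weights needed (psi_j = theta_j + sum_i phi_i psi_{j-i}):
  psi_1 = theta_1 + phi_1 = -0.449 + (-0.533) = -0.982
Right-hand sides:
  c_0 = sigma^2 (1 + theta_1 psi_1) = 4 * (1 + (-0.449)(-0.982)) = 4 * 1.440918 = 5.763672
  c_1 = sigma^2 theta_1 = 4 * (-0.449) = -1.796
  c_2 = 0
Equations for k = 0 and k = 1 (AR order 1):
  gamma(0) = phi_1 gamma(1) + c_0
  gamma(1) = phi_1 gamma(0) + c_1
Substituting the second into the first: gamma(0) (1 - phi_1^2) = c_0 + phi_1 c_1, so
  gamma(0) = (c_0 + phi_1 c_1) / (1 - phi_1^2) = (5.763672 + (-0.533)(-1.796)) / (1 - (-0.533)^2) = 6.72094 / 0.715911 = 9.387955.
Therefore gamma(0) = 9.3880 (to 4 decimal places).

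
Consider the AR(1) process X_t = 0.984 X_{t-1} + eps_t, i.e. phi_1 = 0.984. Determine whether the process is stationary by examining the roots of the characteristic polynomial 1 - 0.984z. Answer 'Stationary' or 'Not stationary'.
\text{Stationary}

The AR(p) characteristic polynomial is P(z) = 1 - 0.984z.
Stationarity requires all roots to lie outside the unit circle, i.e. |z| > 1 for every root.
This is linear in z: 1 + (-0.984) z = 0  =>  z = -1/(-0.984) = 1.01626,  |z| = 1.01626.
Moduli of all roots: 1.0163.
All moduli strictly greater than 1? Yes.
Verdict: Stationary.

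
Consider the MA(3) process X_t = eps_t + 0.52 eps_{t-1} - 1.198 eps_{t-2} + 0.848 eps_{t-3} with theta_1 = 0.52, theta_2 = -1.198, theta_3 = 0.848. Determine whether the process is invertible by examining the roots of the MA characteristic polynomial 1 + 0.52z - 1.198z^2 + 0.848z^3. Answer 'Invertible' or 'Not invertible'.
\text{Not invertible}

The MA(q) characteristic polynomial is P(z) = 1 + 0.52z - 1.198z^2 + 0.848z^3.
Invertibility requires all roots to lie outside the unit circle, i.e. |z| > 1 for every root.
Degree 3: look for a simple real root z0 first, then factor out (1 - z/z0) and solve the remaining quadratic.
Testing z0 = -0.625: P(-0.625) = 1 + (0.52)(-0.625) + (-1.198)(-0.625)^2 + (0.848)(-0.625)^3
  = 1 + (-0.325) + (-0.467969) + (-0.207031) = 0.  So z_0 = -0.625 is a root, |z_0| = 0.625.
Divide out the factor (1 + 1.6 z) = (1 - z/z0) (since 1/z0 = -1.6):
  P(z) = (1 + 1.6 z)(1 + (-1.08) z + (0.53) z^2)
  [check: z-coef -1.08 - (-1.6) = 0.52; z^2-coef 0.53 - (-1.6)(-1.08) = -1.198; z^3-coef -(-1.6)(0.53) = 0.848.]
Remaining roots from the quadratic factor 1 + (-1.08) z + (0.53) z^2:
  Set 1 + (-1.08) z + (0.53) z^2 = 0, i.e. a z^2 + b z + c = 0 with a = 0.53, b = -1.08, c = 1.
  Discriminant D = b^2 - 4ac = (-1.08)^2 - 4*(0.53)*1 = 1.1664 - (2.12) = -0.9536.
  D < 0, so the roots are the complex-conjugate pair z = (-b +/- i sqrt(-D)) / (2a) = 1.0189 +/- 0.9212i.
  For a conjugate pair |z|^2 = z * conj(z) = (product of roots) = c/a = 1/(0.53) = 1.886792, so |z| = sqrt(1.886792) = 1.3736 for both roots.
Moduli of all roots: 0.6250, 1.3736, 1.3736.
All moduli strictly greater than 1? No.
Verdict: Not invertible.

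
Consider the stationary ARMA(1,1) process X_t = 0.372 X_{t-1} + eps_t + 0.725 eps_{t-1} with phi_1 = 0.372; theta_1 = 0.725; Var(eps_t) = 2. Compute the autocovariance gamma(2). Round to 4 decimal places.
\gamma(2) = 1.2027

Multiply the model equation by X_{t-k} and take expectations. With theta_0 = psi_0 = 1 and psi_j the MA(infinity) weights, this gives
  gamma(k) - sum_i phi_i gamma(k-i) = c_k,
  c_k = sigma^2 * sum_{j=k..q} theta_j psi_{j-k}   (c_k = 0 for k > q),
using gamma(-m) = gamma(m).
psi-weights needed (psi_j = theta_j + sum_i phi_i psi_{j-i}):
  psi_1 = theta_1 + phi_1 = 0.725 + (0.372) = 1.097
Right-hand sides:
  c_0 = sigma^2 (1 + theta_1 psi_1) = 2 * (1 + (0.725)(1.097)) = 2 * 1.795325 = 3.59065
  c_1 = sigma^2 theta_1 = 2 * (0.725) = 1.45
  c_2 = 0
Equations for k = 0 and k = 1 (AR order 1):
  gamma(0) = phi_1 gamma(1) + c_0
  gamma(1) = phi_1 gamma(0) + c_1
Substituting the second into the first: gamma(0) (1 - phi_1^2) = c_0 + phi_1 c_1, so
  gamma(0) = (c_0 + phi_1 c_1) / (1 - phi_1^2) = (3.59065 + (0.372)(1.45)) / (1 - (0.372)^2) = 4.13005 / 0.861616 = 4.793377.
  gamma(1) = phi_1 gamma(0) + c_1 = (0.372)(4.793377) + (1.45) = 3.233136.
For k = 2 (> q): gamma(2) = phi_1 gamma(1) = (0.372)(3.233136) = 1.202727.
Therefore gamma(2) = 1.2027 (to 4 decimal places).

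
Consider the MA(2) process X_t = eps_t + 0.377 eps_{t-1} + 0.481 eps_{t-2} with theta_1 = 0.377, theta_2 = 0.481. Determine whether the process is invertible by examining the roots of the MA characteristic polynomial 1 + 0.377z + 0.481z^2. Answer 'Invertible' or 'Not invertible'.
\text{Invertible}

The MA(q) characteristic polynomial is P(z) = 1 + 0.377z + 0.481z^2.
Invertibility requires all roots to lie outside the unit circle, i.e. |z| > 1 for every root.
Set 1 + (0.377) z + (0.481) z^2 = 0, i.e. a z^2 + b z + c = 0 with a = 0.481, b = 0.377, c = 1.
Discriminant D = b^2 - 4ac = (0.377)^2 - 4*(0.481)*1 = 0.142129 - (1.924) = -1.781871.
D < 0, so the roots are the complex-conjugate pair z = (-b +/- i sqrt(-D)) / (2a) = -0.3919 +/- 1.3876i.
For a conjugate pair |z|^2 = z * conj(z) = (product of roots) = c/a = 1/(0.481) = 2.079002, so |z| = sqrt(2.079002) = 1.4419 for both roots.
Moduli of all roots: 1.4419, 1.4419.
All moduli strictly greater than 1? Yes.
Verdict: Invertible.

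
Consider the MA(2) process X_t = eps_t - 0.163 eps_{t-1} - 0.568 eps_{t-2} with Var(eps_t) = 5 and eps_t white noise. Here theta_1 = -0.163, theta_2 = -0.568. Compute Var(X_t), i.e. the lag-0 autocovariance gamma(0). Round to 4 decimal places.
\gamma(0) = 6.7460

For an MA(q) process X_t = eps_t + sum_i theta_i eps_{t-i} with
Var(eps_t) = sigma^2, the variance is
  gamma(0) = sigma^2 * (1 + sum_i theta_i^2).
  sum_i theta_i^2 = (-0.163)^2 + (-0.568)^2 = 0.026569 + 0.322624 = 0.349193.
  gamma(0) = 5 * (1 + 0.349193) = 5 * 1.349193 = 6.745965, which rounds to 6.7460.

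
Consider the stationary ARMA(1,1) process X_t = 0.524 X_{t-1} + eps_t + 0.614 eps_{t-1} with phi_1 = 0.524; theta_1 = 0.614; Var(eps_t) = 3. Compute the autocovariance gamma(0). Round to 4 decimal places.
\gamma(0) = 8.3557

Multiply the model equation by X_{t-k} and take expectations. With theta_0 = psi_0 = 1 and psi_j the MA(infinity) weights, this gives
  gamma(k) - sum_i phi_i gamma(k-i) = c_k,
  c_k = sigma^2 * sum_{j=k..q} theta_j psi_{j-k}   (c_k = 0 for k > q),
using gamma(-m) = gamma(m).
psi-weights needed (psi_j = theta_j + sum_i phi_i psi_{j-i}):
  psi_1 = theta_1 + phi_1 = 0.614 + (0.524) = 1.138
Right-hand sides:
  c_0 = sigma^2 (1 + theta_1 psi_1) = 3 * (1 + (0.614)(1.138)) = 3 * 1.698732 = 5.096196
  c_1 = sigma^2 theta_1 = 3 * (0.614) = 1.842
  c_2 = 0
Equations for k = 0 and k = 1 (AR order 1):
  gamma(0) = phi_1 gamma(1) + c_0
  gamma(1) = phi_1 gamma(0) + c_1
Substituting the second into the first: gamma(0) (1 - phi_1^2) = c_0 + phi_1 c_1, so
  gamma(0) = (c_0 + phi_1 c_1) / (1 - phi_1^2) = (5.096196 + (0.524)(1.842)) / (1 - (0.524)^2) = 6.061404 / 0.725424 = 8.355671.
Therefore gamma(0) = 8.3557 (to 4 decimal places).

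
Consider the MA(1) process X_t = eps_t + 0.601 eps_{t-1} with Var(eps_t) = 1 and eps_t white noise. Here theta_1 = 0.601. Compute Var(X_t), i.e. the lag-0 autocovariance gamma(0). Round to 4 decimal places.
\gamma(0) = 1.3612

For an MA(q) process X_t = eps_t + sum_i theta_i eps_{t-i} with
Var(eps_t) = sigma^2, the variance is
  gamma(0) = sigma^2 * (1 + sum_i theta_i^2).
  sum_i theta_i^2 = (0.601)^2 = 0.361201.
  gamma(0) = 1 * (1 + 0.361201) = 1 * 1.361201 = 1.361201, which rounds to 1.3612.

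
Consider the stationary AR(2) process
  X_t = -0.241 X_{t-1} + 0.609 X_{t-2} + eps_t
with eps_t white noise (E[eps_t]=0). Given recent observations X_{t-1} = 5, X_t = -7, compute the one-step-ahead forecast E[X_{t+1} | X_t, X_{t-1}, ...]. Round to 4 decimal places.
E[X_{t+1} \mid \mathcal F_t] = 4.7320

For an AR(p) model X_t = c + sum_i phi_i X_{t-i} + eps_t, the
one-step-ahead conditional mean is
  E[X_{t+1} | X_t, ...] = c + sum_i phi_i X_{t+1-i}.
Substitute known values:
  E[X_{t+1} | ...] = (-0.241) * (-7) + (0.609) * (5)
                   = 4.7320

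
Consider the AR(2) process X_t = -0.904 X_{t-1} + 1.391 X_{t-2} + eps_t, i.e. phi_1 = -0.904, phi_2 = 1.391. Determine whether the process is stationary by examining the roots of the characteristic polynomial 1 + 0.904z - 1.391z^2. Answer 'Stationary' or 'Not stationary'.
\text{Not stationary}

The AR(p) characteristic polynomial is P(z) = 1 + 0.904z - 1.391z^2.
Stationarity requires all roots to lie outside the unit circle, i.e. |z| > 1 for every root.
Set 1 + (0.904) z + (-1.391) z^2 = 0, i.e. a z^2 + b z + c = 0 with a = -1.391, b = 0.904, c = 1.
Discriminant D = b^2 - 4ac = (0.904)^2 - 4*(-1.391)*1 = 0.817216 - (-5.564) = 6.381216.
D >= 0, so the roots are real: z = (-b +/- sqrt(D)) / (2a) = (-0.904 +/- 2.526107) / (-2.782).
  z_1 = (-0.904 + 2.526107) / (-2.782) = -0.5831,   |z_1| = 0.5831.
  z_2 = (-0.904 - 2.526107) / (-2.782) = 1.233,   |z_2| = 1.233.
Moduli of all roots: 0.5831, 1.2330.
All moduli strictly greater than 1? No.
Verdict: Not stationary.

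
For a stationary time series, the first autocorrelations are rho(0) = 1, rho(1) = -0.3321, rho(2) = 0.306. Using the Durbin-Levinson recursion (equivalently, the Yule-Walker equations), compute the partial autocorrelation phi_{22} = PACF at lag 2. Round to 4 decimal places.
\phi_{22} = 0.2200

The PACF at lag k is phi_{kk}, the last component of the solution
to the Yule-Walker system G_k phi = r_k where
  (G_k)_{ij} = rho(|i - j|), (r_k)_i = rho(i), i,j = 1..k.
Equivalently, Durbin-Levinson gives phi_{kk} iteratively:
  phi_{11} = rho(1)
  phi_{kk} = [rho(k) - sum_{j=1..k-1} phi_{k-1,j} rho(k-j)]
            / [1 - sum_{j=1..k-1} phi_{k-1,j} rho(j)],
  phi_{k,j} = phi_{k-1,j} - phi_{kk} phi_{k-1,k-j},  j = 1..k-1.
Step k = 1:
  phi_11 = rho(1) = -0.3321.
Step k = 2:
  phi_22 = [rho(2) - phi_11 rho(1)] / [1 - phi_11 rho(1)] = [0.306 - (-0.3321)(-0.3321)] / [1 - (-0.3321)(-0.3321)]
         = 0.19570959 / 0.88970959 = 0.22.
Therefore phi_{22} = 0.2200.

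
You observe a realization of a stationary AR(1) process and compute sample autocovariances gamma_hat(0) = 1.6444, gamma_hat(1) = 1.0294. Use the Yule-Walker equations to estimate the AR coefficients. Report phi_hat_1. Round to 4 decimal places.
\hat\phi_{1} = 0.6260

The Yule-Walker equations for an AR(p) process read, in matrix form,
  Gamma_p phi = r_p,   with   (Gamma_p)_{ij} = gamma(|i - j|),
                       (r_p)_i = gamma(i),   i,j = 1..p.
Substitute the sample gammas (Toeplitz matrix and right-hand side of size 1):
  Gamma_p = [[1.6444]]
  r_p     = [1.0294]
With p = 1 this is the single equation gamma(0) phi_1 = gamma(1):
  phi_hat_1 = gamma(1) / gamma(0) = 1.0294 / 1.6444 = 0.6260.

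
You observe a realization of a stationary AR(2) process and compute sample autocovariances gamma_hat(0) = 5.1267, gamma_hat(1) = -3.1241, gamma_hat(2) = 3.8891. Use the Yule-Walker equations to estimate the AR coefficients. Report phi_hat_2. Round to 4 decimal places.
\hat\phi_{2} = 0.6160

The Yule-Walker equations for an AR(p) process read, in matrix form,
  Gamma_p phi = r_p,   with   (Gamma_p)_{ij} = gamma(|i - j|),
                       (r_p)_i = gamma(i),   i,j = 1..p.
Substitute the sample gammas (Toeplitz matrix and right-hand side of size 2):
  Gamma_p = [[5.1267, -3.1241], [-3.1241, 5.1267]]
  r_p     = [-3.1241, 3.8891]
Written out:
  5.1267 phi_1 - 3.1241 phi_2 = -3.1241
  -3.1241 phi_1 + 5.1267 phi_2 = 3.8891
Solve by Cramer's rule:
  det = gamma(0)^2 - gamma(1)^2 = (5.1267)^2 - (-3.1241)^2 = 26.28305289 - 9.76000081 = 16.52305208
  phi_hat_1 = [gamma(1) gamma(0) - gamma(1) gamma(2)] / det = [(-3.1241)(5.1267) - (-3.1241)(3.8891)] / 16.52305208 = -3.86638616 / 16.52305208 = -0.234
  phi_hat_2 = [gamma(0) gamma(2) - gamma(1)^2] / det = [(5.1267)(3.8891) - (-3.1241)^2] / 16.52305208 = 10.17824816 / 16.52305208 = 0.616
So phi_hat = [-0.2340, 0.6160].
Therefore phi_hat_2 = 0.6160.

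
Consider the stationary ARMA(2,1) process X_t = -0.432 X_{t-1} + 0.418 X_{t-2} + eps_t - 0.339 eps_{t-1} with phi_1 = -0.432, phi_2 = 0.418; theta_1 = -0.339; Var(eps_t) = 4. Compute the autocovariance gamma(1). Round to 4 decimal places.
\gamma(1) = -15.2947

Multiply the model equation by X_{t-k} and take expectations. With theta_0 = psi_0 = 1 and psi_j the MA(infinity) weights, this gives
  gamma(k) - sum_i phi_i gamma(k-i) = c_k,
  c_k = sigma^2 * sum_{j=k..q} theta_j psi_{j-k}   (c_k = 0 for k > q),
using gamma(-m) = gamma(m).
psi-weights needed (psi_j = theta_j + sum_i phi_i psi_{j-i}):
  psi_1 = theta_1 + phi_1 = -0.339 + (-0.432) = -0.771
Right-hand sides:
  c_0 = sigma^2 (1 + theta_1 psi_1) = 4 * (1 + (-0.339)(-0.771)) = 4 * 1.261369 = 5.045476
  c_1 = sigma^2 theta_1 = 4 * (-0.339) = -1.356
  c_2 = 0
Equations for k = 0, 1, 2 (AR order 2, c_2 = 0):
  (E0) gamma(0) = phi_1 gamma(1) + phi_2 gamma(2) + c_0
  (E1) gamma(1) = phi_1 gamma(0) + phi_2 gamma(1) + c_1
  (E2) gamma(2) = phi_1 gamma(1) + phi_2 gamma(0)
From (E1): gamma(1) = A gamma(0) + B with
  A = phi_1 / (1 - phi_2) = -0.432 / 0.582 = -0.742268,   B = c_1 / (1 - phi_2) = -1.356 / 0.582 = -2.329897.
Insert (E2) into (E0): gamma(0) (1 - phi_2^2) = phi_1 (1 + phi_2) gamma(1) + c_0.
  phi_1 (1 + phi_2) = (-0.432)(1.418) = -0.612576,   1 - phi_2^2 = 0.825276.
Replace gamma(1) by A gamma(0) + B and collect gamma(0):
  gamma(0) [0.825276 - (-0.612576)(-0.742268)] = (-0.612576)(-2.329897) + 5.045476
  gamma(0) * 0.37058 = 6.472715
  gamma(0) = 6.472715 / 0.37058 = 17.466425.
  gamma(1) = A gamma(0) + B = (-0.742268)(17.466425) + (-2.329897) = -15.294666.
Therefore gamma(1) = -15.2947 (to 4 decimal places).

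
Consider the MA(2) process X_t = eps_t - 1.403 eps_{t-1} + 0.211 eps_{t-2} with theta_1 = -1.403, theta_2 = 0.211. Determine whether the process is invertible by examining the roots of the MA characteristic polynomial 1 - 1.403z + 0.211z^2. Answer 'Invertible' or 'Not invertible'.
\text{Not invertible}

The MA(q) characteristic polynomial is P(z) = 1 - 1.403z + 0.211z^2.
Invertibility requires all roots to lie outside the unit circle, i.e. |z| > 1 for every root.
Set 1 + (-1.403) z + (0.211) z^2 = 0, i.e. a z^2 + b z + c = 0 with a = 0.211, b = -1.403, c = 1.
Discriminant D = b^2 - 4ac = (-1.403)^2 - 4*(0.211)*1 = 1.968409 - (0.844) = 1.124409.
D >= 0, so the roots are real: z = (-b +/- sqrt(D)) / (2a) = (1.403 +/- 1.060382) / (0.422).
  z_1 = (1.403 + 1.060382) / (0.422) = 5.8374,   |z_1| = 5.8374.
  z_2 = (1.403 - 1.060382) / (0.422) = 0.8119,   |z_2| = 0.8119.
Moduli of all roots: 5.8374, 0.8119.
All moduli strictly greater than 1? No.
Verdict: Not invertible.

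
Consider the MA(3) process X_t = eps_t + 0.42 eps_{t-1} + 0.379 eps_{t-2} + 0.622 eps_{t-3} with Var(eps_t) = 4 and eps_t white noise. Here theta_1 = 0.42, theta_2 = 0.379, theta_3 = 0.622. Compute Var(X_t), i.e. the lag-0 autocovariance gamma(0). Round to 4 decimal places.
\gamma(0) = 6.8277

For an MA(q) process X_t = eps_t + sum_i theta_i eps_{t-i} with
Var(eps_t) = sigma^2, the variance is
  gamma(0) = sigma^2 * (1 + sum_i theta_i^2).
  sum_i theta_i^2 = (0.42)^2 + (0.379)^2 + (0.622)^2 = 0.1764 + 0.143641 + 0.386884 = 0.706925.
  gamma(0) = 4 * (1 + 0.706925) = 4 * 1.706925 = 6.8277.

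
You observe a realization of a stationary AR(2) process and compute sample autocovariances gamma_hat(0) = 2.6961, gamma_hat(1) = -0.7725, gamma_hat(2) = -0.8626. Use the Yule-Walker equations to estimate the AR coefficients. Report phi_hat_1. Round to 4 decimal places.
\hat\phi_{1} = -0.4120

The Yule-Walker equations for an AR(p) process read, in matrix form,
  Gamma_p phi = r_p,   with   (Gamma_p)_{ij} = gamma(|i - j|),
                       (r_p)_i = gamma(i),   i,j = 1..p.
Substitute the sample gammas (Toeplitz matrix and right-hand side of size 2):
  Gamma_p = [[2.6961, -0.7725], [-0.7725, 2.6961]]
  r_p     = [-0.7725, -0.8626]
Written out:
  2.6961 phi_1 - 0.7725 phi_2 = -0.7725
  -0.7725 phi_1 + 2.6961 phi_2 = -0.8626
Solve by Cramer's rule:
  det = gamma(0)^2 - gamma(1)^2 = (2.6961)^2 - (-0.7725)^2 = 7.26895521 - 0.59675625 = 6.67219896
  phi_hat_1 = [gamma(1) gamma(0) - gamma(1) gamma(2)] / det = [(-0.7725)(2.6961) - (-0.7725)(-0.8626)] / 6.67219896 = -2.74909575 / 6.67219896 = -0.412
  phi_hat_2 = [gamma(0) gamma(2) - gamma(1)^2] / det = [(2.6961)(-0.8626) - (-0.7725)^2] / 6.67219896 = -2.92241211 / 6.67219896 = -0.438
So phi_hat = [-0.4120, -0.4380].
Therefore phi_hat_1 = -0.4120.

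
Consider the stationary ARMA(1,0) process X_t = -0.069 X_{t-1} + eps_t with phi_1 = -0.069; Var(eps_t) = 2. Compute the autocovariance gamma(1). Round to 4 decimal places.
\gamma(1) = -0.1387

Multiply the model equation by X_{t-k} and take expectations. With theta_0 = psi_0 = 1 and psi_j the MA(infinity) weights, this gives
  gamma(k) - sum_i phi_i gamma(k-i) = c_k,
  c_k = sigma^2 * sum_{j=k..q} theta_j psi_{j-k}   (c_k = 0 for k > q),
using gamma(-m) = gamma(m).
Pure AR (q = 0): c_0 = sigma^2 = 2, c_k = 0 for k >= 1.
Equations for k = 0 and k = 1 (AR order 1):
  gamma(0) = phi_1 gamma(1) + c_0
  gamma(1) = phi_1 gamma(0) + c_1
Substituting the second into the first: gamma(0) (1 - phi_1^2) = c_0 + phi_1 c_1, so
  gamma(0) = c_0 / (1 - phi_1^2) = 2 / (1 - (-0.069)^2) = 2 / 0.995239 = 2.009568.
  gamma(1) = phi_1 gamma(0) = (-0.069)(2.009568) = -0.13866.
Therefore gamma(1) = -0.1387 (to 4 decimal places).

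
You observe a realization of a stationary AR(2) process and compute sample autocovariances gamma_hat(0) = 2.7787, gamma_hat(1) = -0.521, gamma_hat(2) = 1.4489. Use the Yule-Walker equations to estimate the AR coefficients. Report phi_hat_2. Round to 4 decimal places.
\hat\phi_{2} = 0.5040

The Yule-Walker equations for an AR(p) process read, in matrix form,
  Gamma_p phi = r_p,   with   (Gamma_p)_{ij} = gamma(|i - j|),
                       (r_p)_i = gamma(i),   i,j = 1..p.
Substitute the sample gammas (Toeplitz matrix and right-hand side of size 2):
  Gamma_p = [[2.7787, -0.521], [-0.521, 2.7787]]
  r_p     = [-0.521, 1.4489]
Written out:
  2.7787 phi_1 - 0.521 phi_2 = -0.521
  -0.521 phi_1 + 2.7787 phi_2 = 1.4489
Solve by Cramer's rule:
  det = gamma(0)^2 - gamma(1)^2 = (2.7787)^2 - (-0.521)^2 = 7.72117369 - 0.271441 = 7.44973269
  phi_hat_1 = [gamma(1) gamma(0) - gamma(1) gamma(2)] / det = [(-0.521)(2.7787) - (-0.521)(1.4489)] / 7.44973269 = -0.6928258 / 7.44973269 = -0.093
  phi_hat_2 = [gamma(0) gamma(2) - gamma(1)^2] / det = [(2.7787)(1.4489) - (-0.521)^2] / 7.44973269 = 3.75461743 / 7.44973269 = 0.504
So phi_hat = [-0.0930, 0.5040].
Therefore phi_hat_2 = 0.5040.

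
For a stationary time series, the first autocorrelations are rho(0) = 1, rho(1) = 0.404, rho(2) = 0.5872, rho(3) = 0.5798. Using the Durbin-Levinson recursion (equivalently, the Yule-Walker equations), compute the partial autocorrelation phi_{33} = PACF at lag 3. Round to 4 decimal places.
\phi_{33} = 0.4149

The PACF at lag k is phi_{kk}, the last component of the solution
to the Yule-Walker system G_k phi = r_k where
  (G_k)_{ij} = rho(|i - j|), (r_k)_i = rho(i), i,j = 1..k.
Equivalently, Durbin-Levinson gives phi_{kk} iteratively:
  phi_{11} = rho(1)
  phi_{kk} = [rho(k) - sum_{j=1..k-1} phi_{k-1,j} rho(k-j)]
            / [1 - sum_{j=1..k-1} phi_{k-1,j} rho(j)],
  phi_{k,j} = phi_{k-1,j} - phi_{kk} phi_{k-1,k-j},  j = 1..k-1.
Step k = 1:
  phi_11 = rho(1) = 0.404.
Step k = 2:
  phi_22 = [rho(2) - phi_11 rho(1)] / [1 - phi_11 rho(1)] = [0.5872 - (0.404)(0.404)] / [1 - (0.404)(0.404)]
         = 0.423984 / 0.836784 = 0.506683.
  Update: phi_21 = phi_11 - phi_22 phi_11 = 0.404 - (0.506683)(0.404) = 0.1993.
Step k = 3:
  phi_33 = [rho(3) - phi_21 rho(2) - phi_22 rho(1)] / [1 - phi_21 rho(1) - phi_22 rho(2)]
    numerator   = 0.5798 - (0.1993)(0.5872) - (0.506683)(0.404) = 0.25807111
    denominator = 1 - (0.1993)(0.404) - (0.506683)(0.5872) = 0.62195863
  phi_33 = 0.25807111 / 0.62195863 = 0.4149.
Therefore phi_{33} = 0.4149.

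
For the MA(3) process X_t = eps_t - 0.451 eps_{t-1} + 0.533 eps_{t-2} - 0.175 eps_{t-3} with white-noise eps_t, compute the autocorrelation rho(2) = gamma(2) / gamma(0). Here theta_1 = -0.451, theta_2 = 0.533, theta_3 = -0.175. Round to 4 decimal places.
\rho(2) = 0.4031

For an MA(q) process with theta_0 = 1, the autocovariance is
  gamma(k) = sigma^2 * sum_{i=0..q-k} theta_i * theta_{i+k},
and rho(k) = gamma(k) / gamma(0). Sigma^2 cancels.
  numerator   = (1)*(0.533) + (-0.451)*(-0.175) = 0.611925.
  denominator = (1)^2 + (-0.451)^2 + (0.533)^2 + (-0.175)^2 = 1.518115.
  rho(2) = 0.611925 / 1.518115 = 0.4031.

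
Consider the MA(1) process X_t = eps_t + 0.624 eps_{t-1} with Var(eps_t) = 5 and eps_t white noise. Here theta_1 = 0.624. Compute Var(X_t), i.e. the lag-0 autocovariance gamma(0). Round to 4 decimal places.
\gamma(0) = 6.9469

For an MA(q) process X_t = eps_t + sum_i theta_i eps_{t-i} with
Var(eps_t) = sigma^2, the variance is
  gamma(0) = sigma^2 * (1 + sum_i theta_i^2).
  sum_i theta_i^2 = (0.624)^2 = 0.389376.
  gamma(0) = 5 * (1 + 0.389376) = 5 * 1.389376 = 6.94688, which rounds to 6.9469.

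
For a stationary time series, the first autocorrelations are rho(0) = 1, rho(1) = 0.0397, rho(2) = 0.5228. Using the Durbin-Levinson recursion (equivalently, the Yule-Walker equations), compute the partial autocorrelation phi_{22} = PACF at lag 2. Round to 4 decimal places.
\phi_{22} = 0.5220

The PACF at lag k is phi_{kk}, the last component of the solution
to the Yule-Walker system G_k phi = r_k where
  (G_k)_{ij} = rho(|i - j|), (r_k)_i = rho(i), i,j = 1..k.
Equivalently, Durbin-Levinson gives phi_{kk} iteratively:
  phi_{11} = rho(1)
  phi_{kk} = [rho(k) - sum_{j=1..k-1} phi_{k-1,j} rho(k-j)]
            / [1 - sum_{j=1..k-1} phi_{k-1,j} rho(j)],
  phi_{k,j} = phi_{k-1,j} - phi_{kk} phi_{k-1,k-j},  j = 1..k-1.
Step k = 1:
  phi_11 = rho(1) = 0.0397.
Step k = 2:
  phi_22 = [rho(2) - phi_11 rho(1)] / [1 - phi_11 rho(1)] = [0.5228 - (0.0397)(0.0397)] / [1 - (0.0397)(0.0397)]
         = 0.52122391 / 0.99842391 = 0.522.
Therefore phi_{22} = 0.5220.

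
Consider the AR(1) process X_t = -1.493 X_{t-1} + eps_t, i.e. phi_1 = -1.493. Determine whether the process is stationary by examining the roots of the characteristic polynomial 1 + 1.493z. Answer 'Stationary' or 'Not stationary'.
\text{Not stationary}

The AR(p) characteristic polynomial is P(z) = 1 + 1.493z.
Stationarity requires all roots to lie outside the unit circle, i.e. |z| > 1 for every root.
This is linear in z: 1 + (1.493) z = 0  =>  z = -1/(1.493) = -0.669792,  |z| = 0.669792.
Moduli of all roots: 0.6698.
All moduli strictly greater than 1? No.
Verdict: Not stationary.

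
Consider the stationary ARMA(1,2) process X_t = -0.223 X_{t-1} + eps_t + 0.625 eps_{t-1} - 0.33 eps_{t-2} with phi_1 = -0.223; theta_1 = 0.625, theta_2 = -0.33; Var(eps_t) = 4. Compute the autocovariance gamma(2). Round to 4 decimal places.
\gamma(2) = -1.4912

Multiply the model equation by X_{t-k} and take expectations. With theta_0 = psi_0 = 1 and psi_j the MA(infinity) weights, this gives
  gamma(k) - sum_i phi_i gamma(k-i) = c_k,
  c_k = sigma^2 * sum_{j=k..q} theta_j psi_{j-k}   (c_k = 0 for k > q),
using gamma(-m) = gamma(m).
psi-weights needed (psi_j = theta_j + sum_i phi_i psi_{j-i}):
  psi_1 = theta_1 + phi_1 = 0.625 + (-0.223) = 0.402
  psi_2 = theta_2 + phi_1 psi_1 = -0.33 + (-0.223)(0.402) = -0.419646
Right-hand sides:
  c_0 = sigma^2 (1 + theta_1 psi_1 + theta_2 psi_2) = 4 * (1 + (0.625)(0.402) + (-0.33)(-0.419646)) = 4 * 1.389733 = 5.558933
  c_1 = sigma^2 (theta_1 + theta_2 psi_1) = 4 * (0.625 + (-0.33)(0.402)) = 1.96936
  c_2 = sigma^2 theta_2 = 4 * (-0.33) = -1.32
Equations for k = 0 and k = 1 (AR order 1):
  gamma(0) = phi_1 gamma(1) + c_0
  gamma(1) = phi_1 gamma(0) + c_1
Substituting the second into the first: gamma(0) (1 - phi_1^2) = c_0 + phi_1 c_1, so
  gamma(0) = (c_0 + phi_1 c_1) / (1 - phi_1^2) = (5.558933 + (-0.223)(1.96936)) / (1 - (-0.223)^2) = 5.119765 / 0.950271 = 5.38769.
  gamma(1) = phi_1 gamma(0) + c_1 = (-0.223)(5.38769) + (1.96936) = 0.767905.
For k = 2: gamma(2) = phi_1 gamma(1) + c_2
  = (-0.223)(0.767905) + (-1.32) = -1.491243.
Therefore gamma(2) = -1.4912 (to 4 decimal places).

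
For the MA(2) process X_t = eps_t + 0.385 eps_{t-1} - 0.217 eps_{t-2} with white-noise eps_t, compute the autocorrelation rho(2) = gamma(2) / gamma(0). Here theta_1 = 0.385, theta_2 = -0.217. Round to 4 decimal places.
\rho(2) = -0.1815

For an MA(q) process with theta_0 = 1, the autocovariance is
  gamma(k) = sigma^2 * sum_{i=0..q-k} theta_i * theta_{i+k},
and rho(k) = gamma(k) / gamma(0). Sigma^2 cancels.
  numerator   = (1)*(-0.217) = -0.217.
  denominator = (1)^2 + (0.385)^2 + (-0.217)^2 = 1.195314.
  rho(2) = -0.217 / 1.195314 = -0.1815.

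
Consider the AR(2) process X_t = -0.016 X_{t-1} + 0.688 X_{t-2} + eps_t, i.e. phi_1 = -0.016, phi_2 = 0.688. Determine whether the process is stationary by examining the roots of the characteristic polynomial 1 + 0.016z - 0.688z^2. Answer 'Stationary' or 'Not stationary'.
\text{Stationary}

The AR(p) characteristic polynomial is P(z) = 1 + 0.016z - 0.688z^2.
Stationarity requires all roots to lie outside the unit circle, i.e. |z| > 1 for every root.
Set 1 + (0.016) z + (-0.688) z^2 = 0, i.e. a z^2 + b z + c = 0 with a = -0.688, b = 0.016, c = 1.
Discriminant D = b^2 - 4ac = (0.016)^2 - 4*(-0.688)*1 = 0.000256 - (-2.752) = 2.752256.
D >= 0, so the roots are real: z = (-b +/- sqrt(D)) / (2a) = (-0.016 +/- 1.658992) / (-1.376).
  z_1 = (-0.016 + 1.658992) / (-1.376) = -1.194,   |z_1| = 1.194.
  z_2 = (-0.016 - 1.658992) / (-1.376) = 1.2173,   |z_2| = 1.2173.
Moduli of all roots: 1.1940, 1.2173.
All moduli strictly greater than 1? Yes.
Verdict: Stationary.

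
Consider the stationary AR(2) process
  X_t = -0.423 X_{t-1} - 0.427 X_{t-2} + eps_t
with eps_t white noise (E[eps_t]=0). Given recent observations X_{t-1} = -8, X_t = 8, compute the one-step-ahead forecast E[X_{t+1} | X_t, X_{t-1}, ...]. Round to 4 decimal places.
E[X_{t+1} \mid \mathcal F_t] = 0.0320

For an AR(p) model X_t = c + sum_i phi_i X_{t-i} + eps_t, the
one-step-ahead conditional mean is
  E[X_{t+1} | X_t, ...] = c + sum_i phi_i X_{t+1-i}.
Substitute known values:
  E[X_{t+1} | ...] = (-0.423) * (8) + (-0.427) * (-8)
                   = 0.0320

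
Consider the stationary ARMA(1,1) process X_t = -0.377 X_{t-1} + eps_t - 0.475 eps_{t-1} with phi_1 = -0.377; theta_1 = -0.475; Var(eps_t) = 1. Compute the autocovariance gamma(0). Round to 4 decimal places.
\gamma(0) = 1.8462

Multiply the model equation by X_{t-k} and take expectations. With theta_0 = psi_0 = 1 and psi_j the MA(infinity) weights, this gives
  gamma(k) - sum_i phi_i gamma(k-i) = c_k,
  c_k = sigma^2 * sum_{j=k..q} theta_j psi_{j-k}   (c_k = 0 for k > q),
using gamma(-m) = gamma(m).
psi-weights needed (psi_j = theta_j + sum_i phi_i psi_{j-i}):
  psi_1 = theta_1 + phi_1 = -0.475 + (-0.377) = -0.852
Right-hand sides:
  c_0 = sigma^2 (1 + theta_1 psi_1) = 1 * (1 + (-0.475)(-0.852)) = 1 * 1.4047 = 1.4047
  c_1 = sigma^2 theta_1 = 1 * (-0.475) = -0.475
  c_2 = 0
Equations for k = 0 and k = 1 (AR order 1):
  gamma(0) = phi_1 gamma(1) + c_0
  gamma(1) = phi_1 gamma(0) + c_1
Substituting the second into the first: gamma(0) (1 - phi_1^2) = c_0 + phi_1 c_1, so
  gamma(0) = (c_0 + phi_1 c_1) / (1 - phi_1^2) = (1.4047 + (-0.377)(-0.475)) / (1 - (-0.377)^2) = 1.583775 / 0.857871 = 1.846169.
Therefore gamma(0) = 1.8462 (to 4 decimal places).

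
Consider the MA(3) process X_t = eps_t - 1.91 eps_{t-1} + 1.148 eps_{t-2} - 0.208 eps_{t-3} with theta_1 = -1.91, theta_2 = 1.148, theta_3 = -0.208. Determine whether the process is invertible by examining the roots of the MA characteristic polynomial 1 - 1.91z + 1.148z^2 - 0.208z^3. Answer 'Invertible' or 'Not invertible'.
\text{Invertible}

The MA(q) characteristic polynomial is P(z) = 1 - 1.91z + 1.148z^2 - 0.208z^3.
Invertibility requires all roots to lie outside the unit circle, i.e. |z| > 1 for every root.
Degree 3: look for a simple real root z0 first, then factor out (1 - z/z0) and solve the remaining quadratic.
Testing z0 = 1.25: P(1.25) = 1 + (-1.91)(1.25) + (1.148)(1.25)^2 + (-0.208)(1.25)^3
  = 1 + (-2.3875) + (1.79375) + (-0.40625) = 0.  So z_0 = 1.25 is a root, |z_0| = 1.25.
Divide out the factor (1 - 0.8 z) = (1 - z/z0) (since 1/z0 = 0.8):
  P(z) = (1 - 0.8 z)(1 + (-1.11) z + (0.26) z^2)
  [check: z-coef -1.11 - (0.8) = -1.91; z^2-coef 0.26 - (0.8)(-1.11) = 1.148; z^3-coef -(0.8)(0.26) = -0.208.]
Remaining roots from the quadratic factor 1 + (-1.11) z + (0.26) z^2:
  Set 1 + (-1.11) z + (0.26) z^2 = 0, i.e. a z^2 + b z + c = 0 with a = 0.26, b = -1.11, c = 1.
  Discriminant D = b^2 - 4ac = (-1.11)^2 - 4*(0.26)*1 = 1.2321 - (1.04) = 0.1921.
  D >= 0, so the roots are real: z = (-b +/- sqrt(D)) / (2a) = (1.11 +/- 0.438292) / (0.52).
    z_1 = (1.11 + 0.438292) / (0.52) = 2.9775,   |z_1| = 2.9775.
    z_2 = (1.11 - 0.438292) / (0.52) = 1.2917,   |z_2| = 1.2917.
Moduli of all roots: 1.2500, 2.9775, 1.2917.
All moduli strictly greater than 1? Yes.
Verdict: Invertible.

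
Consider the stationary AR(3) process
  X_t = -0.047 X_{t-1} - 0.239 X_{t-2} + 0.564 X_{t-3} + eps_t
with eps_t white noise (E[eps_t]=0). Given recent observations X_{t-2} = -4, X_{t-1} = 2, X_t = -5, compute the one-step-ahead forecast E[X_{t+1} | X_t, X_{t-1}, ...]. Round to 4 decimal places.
E[X_{t+1} \mid \mathcal F_t] = -2.4990

For an AR(p) model X_t = c + sum_i phi_i X_{t-i} + eps_t, the
one-step-ahead conditional mean is
  E[X_{t+1} | X_t, ...] = c + sum_i phi_i X_{t+1-i}.
Substitute known values:
  E[X_{t+1} | ...] = (-0.047) * (-5) + (-0.239) * (2) + (0.564) * (-4)
                   = -2.4990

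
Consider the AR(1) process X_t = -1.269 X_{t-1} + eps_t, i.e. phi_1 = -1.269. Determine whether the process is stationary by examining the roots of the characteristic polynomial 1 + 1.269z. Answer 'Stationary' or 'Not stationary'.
\text{Not stationary}

The AR(p) characteristic polynomial is P(z) = 1 + 1.269z.
Stationarity requires all roots to lie outside the unit circle, i.e. |z| > 1 for every root.
This is linear in z: 1 + (1.269) z = 0  =>  z = -1/(1.269) = -0.788022,  |z| = 0.788022.
Moduli of all roots: 0.7880.
All moduli strictly greater than 1? No.
Verdict: Not stationary.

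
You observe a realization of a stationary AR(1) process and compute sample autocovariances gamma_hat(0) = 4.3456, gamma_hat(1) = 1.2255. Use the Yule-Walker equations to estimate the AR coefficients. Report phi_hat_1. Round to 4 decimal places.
\hat\phi_{1} = 0.2820

The Yule-Walker equations for an AR(p) process read, in matrix form,
  Gamma_p phi = r_p,   with   (Gamma_p)_{ij} = gamma(|i - j|),
                       (r_p)_i = gamma(i),   i,j = 1..p.
Substitute the sample gammas (Toeplitz matrix and right-hand side of size 1):
  Gamma_p = [[4.3456]]
  r_p     = [1.2255]
With p = 1 this is the single equation gamma(0) phi_1 = gamma(1):
  phi_hat_1 = gamma(1) / gamma(0) = 1.2255 / 4.3456 = 0.2820.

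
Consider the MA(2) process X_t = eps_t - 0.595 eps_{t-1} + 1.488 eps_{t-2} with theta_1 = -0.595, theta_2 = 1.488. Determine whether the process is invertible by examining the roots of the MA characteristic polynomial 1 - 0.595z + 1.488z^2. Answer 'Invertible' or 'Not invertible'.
\text{Not invertible}

The MA(q) characteristic polynomial is P(z) = 1 - 0.595z + 1.488z^2.
Invertibility requires all roots to lie outside the unit circle, i.e. |z| > 1 for every root.
Set 1 + (-0.595) z + (1.488) z^2 = 0, i.e. a z^2 + b z + c = 0 with a = 1.488, b = -0.595, c = 1.
Discriminant D = b^2 - 4ac = (-0.595)^2 - 4*(1.488)*1 = 0.354025 - (5.952) = -5.597975.
D < 0, so the roots are the complex-conjugate pair z = (-b +/- i sqrt(-D)) / (2a) = 0.1999 +/- 0.795i.
For a conjugate pair |z|^2 = z * conj(z) = (product of roots) = c/a = 1/(1.488) = 0.672043, so |z| = sqrt(0.672043) = 0.8198 for both roots.
Moduli of all roots: 0.8198, 0.8198.
All moduli strictly greater than 1? No.
Verdict: Not invertible.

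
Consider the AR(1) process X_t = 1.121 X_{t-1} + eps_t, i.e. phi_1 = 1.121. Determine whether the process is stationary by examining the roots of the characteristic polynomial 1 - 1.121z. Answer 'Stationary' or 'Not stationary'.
\text{Not stationary}

The AR(p) characteristic polynomial is P(z) = 1 - 1.121z.
Stationarity requires all roots to lie outside the unit circle, i.e. |z| > 1 for every root.
This is linear in z: 1 + (-1.121) z = 0  =>  z = -1/(-1.121) = 0.892061,  |z| = 0.892061.
Moduli of all roots: 0.8921.
All moduli strictly greater than 1? No.
Verdict: Not stationary.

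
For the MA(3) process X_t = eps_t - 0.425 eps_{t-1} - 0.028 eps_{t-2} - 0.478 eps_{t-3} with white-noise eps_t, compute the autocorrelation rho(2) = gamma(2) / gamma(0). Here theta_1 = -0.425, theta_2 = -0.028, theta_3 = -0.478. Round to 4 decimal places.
\rho(2) = 0.1242

For an MA(q) process with theta_0 = 1, the autocovariance is
  gamma(k) = sigma^2 * sum_{i=0..q-k} theta_i * theta_{i+k},
and rho(k) = gamma(k) / gamma(0). Sigma^2 cancels.
  numerator   = (1)*(-0.028) + (-0.425)*(-0.478) = 0.17515.
  denominator = (1)^2 + (-0.425)^2 + (-0.028)^2 + (-0.478)^2 = 1.409893.
  rho(2) = 0.17515 / 1.409893 = 0.1242.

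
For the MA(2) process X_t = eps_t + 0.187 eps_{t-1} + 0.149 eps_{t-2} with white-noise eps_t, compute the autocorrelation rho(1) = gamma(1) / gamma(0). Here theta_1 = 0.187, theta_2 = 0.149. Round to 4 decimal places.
\rho(1) = 0.2032

For an MA(q) process with theta_0 = 1, the autocovariance is
  gamma(k) = sigma^2 * sum_{i=0..q-k} theta_i * theta_{i+k},
and rho(k) = gamma(k) / gamma(0). Sigma^2 cancels.
  numerator   = (1)*(0.187) + (0.187)*(0.149) = 0.214863.
  denominator = (1)^2 + (0.187)^2 + (0.149)^2 = 1.05717.
  rho(1) = 0.214863 / 1.05717 = 0.2032.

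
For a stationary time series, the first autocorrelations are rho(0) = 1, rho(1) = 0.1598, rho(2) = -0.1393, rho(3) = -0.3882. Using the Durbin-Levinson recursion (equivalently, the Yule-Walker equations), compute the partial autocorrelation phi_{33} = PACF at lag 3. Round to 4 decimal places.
\phi_{33} = -0.3541

The PACF at lag k is phi_{kk}, the last component of the solution
to the Yule-Walker system G_k phi = r_k where
  (G_k)_{ij} = rho(|i - j|), (r_k)_i = rho(i), i,j = 1..k.
Equivalently, Durbin-Levinson gives phi_{kk} iteratively:
  phi_{11} = rho(1)
  phi_{kk} = [rho(k) - sum_{j=1..k-1} phi_{k-1,j} rho(k-j)]
            / [1 - sum_{j=1..k-1} phi_{k-1,j} rho(j)],
  phi_{k,j} = phi_{k-1,j} - phi_{kk} phi_{k-1,k-j},  j = 1..k-1.
Step k = 1:
  phi_11 = rho(1) = 0.1598.
Step k = 2:
  phi_22 = [rho(2) - phi_11 rho(1)] / [1 - phi_11 rho(1)] = [-0.1393 - (0.1598)(0.1598)] / [1 - (0.1598)(0.1598)]
         = -0.16483604 / 0.97446396 = -0.169156.
  Update: phi_21 = phi_11 - phi_22 phi_11 = 0.1598 - (-0.169156)(0.1598) = 0.186831.
Step k = 3:
  phi_33 = [rho(3) - phi_21 rho(2) - phi_22 rho(1)] / [1 - phi_21 rho(1) - phi_22 rho(2)]
    numerator   = -0.3882 - (0.186831)(-0.1393) - (-0.169156)(0.1598) = -0.33514337
    denominator = 1 - (0.186831)(0.1598) - (-0.169156)(-0.1393) = 0.94658102
  phi_33 = -0.33514337 / 0.94658102 = -0.3541.
Therefore phi_{33} = -0.3541.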